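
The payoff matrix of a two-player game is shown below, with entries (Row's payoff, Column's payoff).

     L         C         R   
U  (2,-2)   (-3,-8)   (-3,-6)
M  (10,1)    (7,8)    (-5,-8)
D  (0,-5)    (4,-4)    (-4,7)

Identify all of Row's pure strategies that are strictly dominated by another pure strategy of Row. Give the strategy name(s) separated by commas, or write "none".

none

U is not dominated — it holds its own against M at R (-3>-5); D at L (2>0).
M: no other strategy beats it everywhere (U at L (10>2); D at L (10>0)).
D: no other strategy beats it everywhere (U at C (4>-3); M at R (-4>-5)).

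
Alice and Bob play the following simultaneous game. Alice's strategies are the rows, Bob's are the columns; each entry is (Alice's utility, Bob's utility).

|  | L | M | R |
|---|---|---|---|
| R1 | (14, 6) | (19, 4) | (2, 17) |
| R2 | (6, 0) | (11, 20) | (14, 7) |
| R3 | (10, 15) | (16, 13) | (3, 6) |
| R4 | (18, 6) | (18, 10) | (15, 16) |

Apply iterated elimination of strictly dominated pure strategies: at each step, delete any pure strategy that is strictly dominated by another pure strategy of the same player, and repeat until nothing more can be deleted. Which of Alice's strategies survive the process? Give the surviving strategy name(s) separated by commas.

R4

Row R2 is eliminated: R4 beats it against every remaining column (L: 18>6, M: 18>11, R: 15>14).
For Alice, R4 strictly dominates R3 on the remaining columns (L: 18>10, M: 18>16, R: 15>3); eliminate R3.
For Bob, R strictly dominates L on the remaining rows (R1: 17>6, R4: 16>6); eliminate L.
Bob's strategy M is strictly dominated by R (R1: 17>4, R4: 16>10) and is removed.
Row R1 is eliminated: R4 beats it against every remaining column (R: 15>2).
Among the remaining strategies, none is strictly dominated by another pure strategy of the same player, so the elimination stops.
Surviving strategies — Alice: {R4}; Bob: {R}.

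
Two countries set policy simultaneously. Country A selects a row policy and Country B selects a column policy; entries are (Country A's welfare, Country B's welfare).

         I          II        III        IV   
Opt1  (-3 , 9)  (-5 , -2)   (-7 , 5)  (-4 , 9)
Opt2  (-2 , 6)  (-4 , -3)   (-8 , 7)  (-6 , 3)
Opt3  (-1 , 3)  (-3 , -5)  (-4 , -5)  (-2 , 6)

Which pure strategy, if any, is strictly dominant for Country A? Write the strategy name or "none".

Opt3

Opt3 vs Opt1: I: -1>-3, II: -3>-5, III: -4>-7, IV: -2>-4.
Opt3 vs Opt2: I: -1>-2, II: -3>-4, III: -4>-8, IV: -2>-6.
Opt3 strictly beats every other strategy against every opponent action, so it is strictly dominant.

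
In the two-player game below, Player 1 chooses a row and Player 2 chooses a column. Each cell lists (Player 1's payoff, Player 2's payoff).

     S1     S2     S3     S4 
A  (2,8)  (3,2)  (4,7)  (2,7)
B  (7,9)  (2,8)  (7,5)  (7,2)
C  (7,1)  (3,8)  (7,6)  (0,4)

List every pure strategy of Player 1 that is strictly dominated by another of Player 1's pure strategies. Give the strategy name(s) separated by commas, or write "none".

A: no other strategy beats it everywhere (B at S2 (3>2); C at S2 (3=3)).
B is not dominated — it holds its own against A at S1 (7>2); C at S1 (7=7).
Nothing dominates C: A at S1 (7>2); B at S1 (7=7).

none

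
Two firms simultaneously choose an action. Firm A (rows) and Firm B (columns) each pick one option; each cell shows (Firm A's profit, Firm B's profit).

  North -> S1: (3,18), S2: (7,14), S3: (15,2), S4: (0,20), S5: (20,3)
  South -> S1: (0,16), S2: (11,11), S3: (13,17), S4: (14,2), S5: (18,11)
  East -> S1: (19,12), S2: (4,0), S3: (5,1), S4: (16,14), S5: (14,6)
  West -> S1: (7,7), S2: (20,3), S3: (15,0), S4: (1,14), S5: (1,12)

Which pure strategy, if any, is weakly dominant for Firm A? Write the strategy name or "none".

none

North fails to dominate South at S2 (7<11).
South fails to dominate North at S1 (0<3).
East fails to dominate North at S2 (4<7).
West fails to dominate North at S5 (1<20).
No single strategy dominates all the others.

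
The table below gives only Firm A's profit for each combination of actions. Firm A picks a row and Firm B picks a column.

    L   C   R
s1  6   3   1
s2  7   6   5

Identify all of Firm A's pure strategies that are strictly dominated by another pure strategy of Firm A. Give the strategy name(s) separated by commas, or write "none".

s1

s1: dominated, since s2 does at least as well everywhere (L: 7>6, C: 6>3, R: 5>1).
s2: no other strategy beats it everywhere (s1 at L (7>6)).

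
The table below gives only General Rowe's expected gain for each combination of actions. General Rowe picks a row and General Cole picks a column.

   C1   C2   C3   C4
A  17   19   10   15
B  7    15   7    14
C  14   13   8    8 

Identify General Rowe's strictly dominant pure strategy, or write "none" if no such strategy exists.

A vs B: C1: 17>7, C2: 19>15, C3: 10>7, C4: 15>14.
A vs C: C1: 17>14, C2: 19>13, C3: 10>8, C4: 15>8.
A strictly beats every other strategy against every opponent action, so it is strictly dominant.

A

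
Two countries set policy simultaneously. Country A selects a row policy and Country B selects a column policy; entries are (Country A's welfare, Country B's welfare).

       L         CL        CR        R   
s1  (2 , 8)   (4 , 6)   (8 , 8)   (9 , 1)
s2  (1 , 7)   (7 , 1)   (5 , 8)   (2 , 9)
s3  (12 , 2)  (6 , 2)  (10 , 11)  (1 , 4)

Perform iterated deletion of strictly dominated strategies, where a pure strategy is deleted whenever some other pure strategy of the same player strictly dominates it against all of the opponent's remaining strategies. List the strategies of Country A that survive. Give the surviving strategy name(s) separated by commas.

For Country B, CR strictly dominates CL on the remaining rows (s1: 8>6, s2: 8>1, s3: 11>2); eliminate CL.
For Country A, s1 strictly dominates s2 on the remaining columns (L: 2>1, CR: 8>5, R: 9>2); eliminate s2.
Country B's strategy R is strictly dominated by CR (s1: 8>1, s3: 11>4) and is removed.
For Country A, s3 strictly dominates s1 on the remaining columns (L: 12>2, CR: 10>8); eliminate s1.
For Country B, CR strictly dominates L on the remaining rows (s3: 11>2); eliminate L.
Among the remaining strategies, none is strictly dominated by another pure strategy of the same player, so the elimination stops.
Surviving strategies — Country A: {s3}; Country B: {CR}.

s3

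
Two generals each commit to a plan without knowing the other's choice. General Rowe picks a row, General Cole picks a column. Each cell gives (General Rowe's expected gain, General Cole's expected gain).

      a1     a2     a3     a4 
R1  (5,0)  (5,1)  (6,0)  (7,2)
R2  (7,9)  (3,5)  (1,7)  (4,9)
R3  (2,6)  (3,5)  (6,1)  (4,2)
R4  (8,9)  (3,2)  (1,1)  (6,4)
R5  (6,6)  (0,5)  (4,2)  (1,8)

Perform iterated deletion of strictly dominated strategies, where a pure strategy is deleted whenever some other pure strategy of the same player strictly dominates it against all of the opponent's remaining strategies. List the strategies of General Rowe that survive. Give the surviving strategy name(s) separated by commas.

R1, R4

For General Cole, a4 strictly dominates a3 on the remaining rows (R1: 2>0, R2: 9>7, R3: 2>1, R4: 4>1, R5: 8>2); eliminate a3.
For General Rowe, R1 strictly dominates R3 on the remaining columns (a1: 5>2, a2: 5>3, a4: 7>4); eliminate R3.
Row R5 is eliminated: R2 beats it against every remaining column (a1: 7>6, a2: 3>0, a4: 4>1).
General Cole's strategy a2 is strictly dominated by a4 (R1: 2>1, R2: 9>5, R4: 4>2) and is removed.
General Rowe's strategy R2 is strictly dominated by R4 (a1: 8>7, a4: 6>4) and is removed.
Among the remaining strategies, none is strictly dominated by another pure strategy of the same player, so the elimination stops.
Surviving strategies — General Rowe: {R1, R4}; General Cole: {a1, a4}.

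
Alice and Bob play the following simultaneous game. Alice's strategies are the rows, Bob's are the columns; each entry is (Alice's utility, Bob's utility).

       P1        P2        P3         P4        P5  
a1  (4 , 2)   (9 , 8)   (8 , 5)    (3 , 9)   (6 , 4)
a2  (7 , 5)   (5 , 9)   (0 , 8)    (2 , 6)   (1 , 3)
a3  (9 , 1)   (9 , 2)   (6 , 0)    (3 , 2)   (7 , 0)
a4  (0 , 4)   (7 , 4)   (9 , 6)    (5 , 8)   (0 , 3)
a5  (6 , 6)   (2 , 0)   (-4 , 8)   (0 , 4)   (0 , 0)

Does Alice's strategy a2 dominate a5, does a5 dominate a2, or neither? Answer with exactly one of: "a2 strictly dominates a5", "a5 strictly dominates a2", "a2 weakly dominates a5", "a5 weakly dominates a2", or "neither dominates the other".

a2 strictly dominates a5

Compare a2 to a5 across each opponent action: P1: 7>6, P2: 5>2, P3: 0>-4, P4: 2>0, P5: 1>0.
Every comparison favours a2, so a2 strictly dominates a5.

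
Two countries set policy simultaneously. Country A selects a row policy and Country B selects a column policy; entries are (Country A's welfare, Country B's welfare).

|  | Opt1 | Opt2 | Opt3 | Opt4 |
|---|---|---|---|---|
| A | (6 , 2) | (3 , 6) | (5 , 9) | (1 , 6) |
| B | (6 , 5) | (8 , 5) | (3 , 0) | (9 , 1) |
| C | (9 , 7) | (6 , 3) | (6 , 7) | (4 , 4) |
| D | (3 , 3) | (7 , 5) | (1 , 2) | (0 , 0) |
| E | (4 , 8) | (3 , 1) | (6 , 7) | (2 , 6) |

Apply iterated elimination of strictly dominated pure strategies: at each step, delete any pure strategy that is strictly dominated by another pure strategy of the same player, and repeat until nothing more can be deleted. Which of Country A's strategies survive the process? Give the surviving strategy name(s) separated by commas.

For Country A, C strictly dominates A on the remaining columns (Opt1: 9>6, Opt2: 6>3, Opt3: 6>5, Opt4: 4>1); eliminate A.
Row D is eliminated: B beats it against every remaining column (Opt1: 6>3, Opt2: 8>7, Opt3: 3>1, Opt4: 9>0).
For Country B, Opt1 strictly dominates Opt4 on the remaining rows (B: 5>1, C: 7>4, E: 8>6); eliminate Opt4.
Among the remaining strategies, none is strictly dominated by another pure strategy of the same player, so the elimination stops.
Surviving strategies — Country A: {B, C, E}; Country B: {Opt1, Opt2, Opt3}.

B, C, E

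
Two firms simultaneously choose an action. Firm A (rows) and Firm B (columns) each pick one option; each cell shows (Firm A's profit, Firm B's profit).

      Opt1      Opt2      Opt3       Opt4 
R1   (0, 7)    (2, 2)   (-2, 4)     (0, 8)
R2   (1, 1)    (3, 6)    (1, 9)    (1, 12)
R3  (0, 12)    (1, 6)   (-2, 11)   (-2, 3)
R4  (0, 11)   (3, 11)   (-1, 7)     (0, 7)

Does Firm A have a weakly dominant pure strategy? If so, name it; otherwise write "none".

R2 vs R1: Opt1: 1>0, Opt2: 3>2, Opt3: 1>-2, Opt4: 1>0.
R2 vs R3: Opt1: 1>0, Opt2: 3>1, Opt3: 1>-2, Opt4: 1>-2.
R2 vs R4: Opt1: 1>0, Opt2: 3=3, Opt3: 1>-1, Opt4: 1>0.
R2 is at least as good as every other strategy against every opponent action, so it is weakly dominant.

R2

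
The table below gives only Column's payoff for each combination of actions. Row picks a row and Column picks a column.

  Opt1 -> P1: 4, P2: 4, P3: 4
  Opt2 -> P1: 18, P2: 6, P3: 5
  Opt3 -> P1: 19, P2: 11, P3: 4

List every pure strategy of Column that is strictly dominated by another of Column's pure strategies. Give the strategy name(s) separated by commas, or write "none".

none

P1: no other strategy beats it everywhere (P2 at Opt1 (4=4); P3 at Opt1 (4=4)).
P2 is not dominated — it holds its own against P1 at Opt1 (4=4); P3 at Opt1 (4=4).
P3 is not dominated — it holds its own against P1 at Opt1 (4=4); P2 at Opt1 (4=4).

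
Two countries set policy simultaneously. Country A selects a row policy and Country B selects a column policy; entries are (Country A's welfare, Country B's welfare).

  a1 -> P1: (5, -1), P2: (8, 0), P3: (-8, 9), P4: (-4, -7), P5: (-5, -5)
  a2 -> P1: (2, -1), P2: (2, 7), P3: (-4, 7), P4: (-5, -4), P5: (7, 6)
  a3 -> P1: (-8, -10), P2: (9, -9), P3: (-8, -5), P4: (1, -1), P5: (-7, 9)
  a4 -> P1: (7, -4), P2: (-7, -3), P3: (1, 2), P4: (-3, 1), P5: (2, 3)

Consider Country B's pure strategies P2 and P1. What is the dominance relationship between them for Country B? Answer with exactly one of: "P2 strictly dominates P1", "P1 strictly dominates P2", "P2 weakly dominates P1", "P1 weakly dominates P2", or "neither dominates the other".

P2 strictly dominates P1

P2's payoffs vs P1's, by Country A's action — a1: 0>-1, a2: 7>-1, a3: -9>-10, a4: -3>-4.
P2 gives a strictly higher payoff against each choice by Country A, so P2 strictly dominates P1.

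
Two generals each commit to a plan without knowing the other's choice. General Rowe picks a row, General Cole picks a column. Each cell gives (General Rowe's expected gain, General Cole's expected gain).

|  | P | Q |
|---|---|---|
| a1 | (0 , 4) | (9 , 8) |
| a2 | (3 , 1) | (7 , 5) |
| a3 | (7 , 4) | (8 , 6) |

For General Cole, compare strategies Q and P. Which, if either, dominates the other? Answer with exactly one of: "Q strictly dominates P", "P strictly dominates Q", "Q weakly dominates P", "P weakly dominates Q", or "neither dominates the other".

Compare Q to P across each opponent action: a1: 8>4, a2: 5>1, a3: 6>4.
Every comparison favours Q, so Q strictly dominates P.

Q strictly dominates P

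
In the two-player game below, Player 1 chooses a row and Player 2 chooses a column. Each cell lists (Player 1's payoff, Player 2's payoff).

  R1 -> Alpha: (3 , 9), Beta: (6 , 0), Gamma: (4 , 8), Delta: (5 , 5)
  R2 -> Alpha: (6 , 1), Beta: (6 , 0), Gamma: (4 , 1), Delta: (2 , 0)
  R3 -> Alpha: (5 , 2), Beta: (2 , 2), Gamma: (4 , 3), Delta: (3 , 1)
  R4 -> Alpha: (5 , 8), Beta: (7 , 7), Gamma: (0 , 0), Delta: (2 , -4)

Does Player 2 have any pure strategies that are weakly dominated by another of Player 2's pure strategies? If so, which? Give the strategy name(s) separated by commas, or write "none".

Alpha: no other strategy beats it everywhere (Beta at R1 (9>0); Gamma at R1 (9>8); Delta at R1 (9>5)).
Alpha weakly dominates Beta — R1: 9>0, R2: 1>0, R3: 2=2, R4: 8>7.
Gamma is not dominated — it holds its own against Alpha at R3 (3>2); Beta at R1 (8>0); Delta at R1 (8>5).
Delta: dominated, since Alpha does at least as well everywhere (R1: 9>5, R2: 1>0, R3: 2>1, R4: 8>-4).

Beta, Delta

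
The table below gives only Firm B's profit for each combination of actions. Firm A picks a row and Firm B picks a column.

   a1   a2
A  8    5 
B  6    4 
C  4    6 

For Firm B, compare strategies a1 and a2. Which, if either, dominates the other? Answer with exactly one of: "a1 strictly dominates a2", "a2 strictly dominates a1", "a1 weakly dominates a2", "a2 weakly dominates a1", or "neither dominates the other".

neither dominates the other

a1's payoffs vs a2's, by Firm A's action — A: 8>5, B: 6>4, C: 4<6.
a1 does better at A, B but worse at C; neither strategy dominates the other.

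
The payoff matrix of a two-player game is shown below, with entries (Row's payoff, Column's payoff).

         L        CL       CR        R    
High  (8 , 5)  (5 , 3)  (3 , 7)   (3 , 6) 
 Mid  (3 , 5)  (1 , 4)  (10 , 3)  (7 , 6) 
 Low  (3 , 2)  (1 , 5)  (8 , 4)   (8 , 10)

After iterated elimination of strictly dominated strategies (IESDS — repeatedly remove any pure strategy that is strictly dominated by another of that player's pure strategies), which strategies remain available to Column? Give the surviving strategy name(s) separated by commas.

For Column, R strictly dominates L on the remaining rows (High: 6>5, Mid: 6>5, Low: 10>2); eliminate L.
For Column, R strictly dominates CL on the remaining rows (High: 6>3, Mid: 6>4, Low: 10>5); eliminate CL.
For Row, Mid strictly dominates High on the remaining columns (CR: 10>3, R: 7>3); eliminate High.
Column CR is eliminated: R beats it against every remaining row (Mid: 6>3, Low: 10>4).
For Row, Low strictly dominates Mid on the remaining columns (R: 8>7); eliminate Mid.
Among the remaining strategies, none is strictly dominated by another pure strategy of the same player, so the elimination stops.
Surviving strategies — Row: {Low}; Column: {R}.

R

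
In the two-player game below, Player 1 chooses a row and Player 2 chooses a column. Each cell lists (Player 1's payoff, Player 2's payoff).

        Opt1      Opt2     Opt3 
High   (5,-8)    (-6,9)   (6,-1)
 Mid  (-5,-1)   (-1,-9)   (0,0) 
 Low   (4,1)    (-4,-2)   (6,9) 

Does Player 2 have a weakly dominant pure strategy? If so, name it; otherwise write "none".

none

Opt1 fails to dominate Opt2 at High (-8<9).
Opt2 fails to dominate Opt1 at Mid (-9<-1).
Opt3 fails to dominate Opt2 at High (-1<9).
No single strategy dominates all the others.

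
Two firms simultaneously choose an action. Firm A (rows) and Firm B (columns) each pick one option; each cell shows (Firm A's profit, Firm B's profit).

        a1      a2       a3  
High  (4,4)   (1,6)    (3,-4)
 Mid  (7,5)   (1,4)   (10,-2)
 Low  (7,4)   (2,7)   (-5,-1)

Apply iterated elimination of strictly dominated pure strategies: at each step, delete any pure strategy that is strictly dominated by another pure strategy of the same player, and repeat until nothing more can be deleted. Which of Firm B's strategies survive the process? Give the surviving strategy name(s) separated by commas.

a1, a2

Column a3 is eliminated: a1 beats it against every remaining row (High: 4>-4, Mid: 5>-2, Low: 4>-1).
For Firm A, Low strictly dominates High on the remaining columns (a1: 7>4, a2: 2>1); eliminate High.
Among the remaining strategies, none is strictly dominated by another pure strategy of the same player, so the elimination stops.
Surviving strategies — Firm A: {Mid, Low}; Firm B: {a1, a2}.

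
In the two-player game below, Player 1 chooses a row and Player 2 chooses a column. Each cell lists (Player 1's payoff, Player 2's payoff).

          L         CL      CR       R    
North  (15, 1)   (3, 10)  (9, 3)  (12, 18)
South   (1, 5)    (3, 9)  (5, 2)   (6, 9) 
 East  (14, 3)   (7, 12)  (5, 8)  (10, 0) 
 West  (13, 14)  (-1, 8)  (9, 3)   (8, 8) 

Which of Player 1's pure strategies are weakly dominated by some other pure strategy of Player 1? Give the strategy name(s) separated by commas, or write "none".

South, West

North is not dominated — it holds its own against South at L (15>1); East at L (15>14); West at L (15>13).
South is weakly dominated by North (L: 15>1, CL: 3=3, CR: 9>5, R: 12>6).
East is not dominated — it holds its own against North at CL (7>3); South at L (14>1); West at L (14>13).
West is weakly dominated by North (L: 15>13, CL: 3>-1, CR: 9=9, R: 12>8).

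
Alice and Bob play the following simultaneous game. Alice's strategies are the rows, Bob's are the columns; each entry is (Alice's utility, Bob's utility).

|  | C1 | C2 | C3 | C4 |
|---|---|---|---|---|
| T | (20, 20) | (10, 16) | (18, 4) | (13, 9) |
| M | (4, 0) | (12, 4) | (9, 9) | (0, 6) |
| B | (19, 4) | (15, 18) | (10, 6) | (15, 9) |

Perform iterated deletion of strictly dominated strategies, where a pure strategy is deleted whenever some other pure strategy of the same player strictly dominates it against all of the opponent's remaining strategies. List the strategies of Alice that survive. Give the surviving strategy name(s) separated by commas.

T, B

Alice's strategy M is strictly dominated by B (C1: 19>4, C2: 15>12, C3: 10>9, C4: 15>0) and is removed.
Bob's strategy C3 is strictly dominated by C2 (T: 16>4, B: 18>6) and is removed.
For Bob, C2 strictly dominates C4 on the remaining rows (T: 16>9, B: 18>9); eliminate C4.
Among the remaining strategies, none is strictly dominated by another pure strategy of the same player, so the elimination stops.
Surviving strategies — Alice: {T, B}; Bob: {C1, C2}.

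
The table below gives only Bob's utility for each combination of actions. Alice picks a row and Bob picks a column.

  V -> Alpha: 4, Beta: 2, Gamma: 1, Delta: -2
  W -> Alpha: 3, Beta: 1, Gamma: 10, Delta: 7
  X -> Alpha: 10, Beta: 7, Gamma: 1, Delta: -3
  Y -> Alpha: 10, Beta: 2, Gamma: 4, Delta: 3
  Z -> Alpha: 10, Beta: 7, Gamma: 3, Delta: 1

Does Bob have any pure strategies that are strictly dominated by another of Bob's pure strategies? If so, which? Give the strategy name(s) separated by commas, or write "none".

Alpha is not dominated — it holds its own against Beta at V (4>2); Gamma at V (4>1); Delta at V (4>-2).
Alpha strictly dominates Beta — V: 4>2, W: 3>1, X: 10>7, Y: 10>2, Z: 10>7.
Nothing dominates Gamma: Alpha at W (10>3); Beta at W (10>1); Delta at V (1>-2).
Gamma strictly dominates Delta — V: 1>-2, W: 10>7, X: 1>-3, Y: 4>3, Z: 3>1.

Beta, Delta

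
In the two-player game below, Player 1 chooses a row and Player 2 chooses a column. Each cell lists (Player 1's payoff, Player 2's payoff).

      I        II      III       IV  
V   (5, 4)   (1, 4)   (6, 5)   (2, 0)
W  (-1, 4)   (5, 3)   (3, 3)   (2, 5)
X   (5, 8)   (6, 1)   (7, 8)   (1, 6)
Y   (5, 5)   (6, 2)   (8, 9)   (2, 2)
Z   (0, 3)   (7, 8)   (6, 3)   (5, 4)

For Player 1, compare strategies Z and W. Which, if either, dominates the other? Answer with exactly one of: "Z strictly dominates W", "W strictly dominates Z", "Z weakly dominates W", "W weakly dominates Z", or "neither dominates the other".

Z's payoffs vs W's, by Player 2's action — I: 0>-1, II: 7>5, III: 6>3, IV: 5>2.
Z gives a strictly higher payoff against each opponent action, so Z strictly dominates W.

Z strictly dominates W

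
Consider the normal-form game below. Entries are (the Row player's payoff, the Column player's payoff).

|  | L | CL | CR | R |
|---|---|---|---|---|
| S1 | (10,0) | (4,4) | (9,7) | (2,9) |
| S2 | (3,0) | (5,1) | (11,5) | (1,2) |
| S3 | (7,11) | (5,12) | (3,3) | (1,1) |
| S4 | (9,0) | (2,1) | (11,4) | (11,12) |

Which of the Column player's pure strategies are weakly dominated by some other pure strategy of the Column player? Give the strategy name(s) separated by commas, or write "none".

L

CL weakly dominates L — S1: 4>0, S2: 1>0, S3: 12>11, S4: 1>0.
Nothing dominates CL: L at S1 (4>0); CR at S3 (12>3); R at S3 (12>1).
Nothing dominates CR: L at S1 (7>0); CL at S1 (7>4); R at S2 (5>2).
R is not dominated — it holds its own against L at S1 (9>0); CL at S1 (9>4); CR at S1 (9>7).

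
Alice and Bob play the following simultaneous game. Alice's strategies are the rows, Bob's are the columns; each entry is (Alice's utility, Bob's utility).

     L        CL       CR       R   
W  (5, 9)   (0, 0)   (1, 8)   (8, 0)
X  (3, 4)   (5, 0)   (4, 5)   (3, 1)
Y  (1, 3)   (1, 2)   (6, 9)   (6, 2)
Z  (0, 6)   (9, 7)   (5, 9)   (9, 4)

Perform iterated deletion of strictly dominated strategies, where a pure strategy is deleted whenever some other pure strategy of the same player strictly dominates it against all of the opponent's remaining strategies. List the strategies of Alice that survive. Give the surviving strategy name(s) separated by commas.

W, X, Y

For Bob, CR strictly dominates CL on the remaining rows (W: 8>0, X: 5>0, Y: 9>2, Z: 9>7); eliminate CL.
Column R is eliminated: L beats it against every remaining row (W: 9>0, X: 4>1, Y: 3>2, Z: 6>4).
For Alice, Y strictly dominates Z on the remaining columns (L: 1>0, CR: 6>5); eliminate Z.
Among the remaining strategies, none is strictly dominated by another pure strategy of the same player, so the elimination stops.
Surviving strategies — Alice: {W, X, Y}; Bob: {L, CR}.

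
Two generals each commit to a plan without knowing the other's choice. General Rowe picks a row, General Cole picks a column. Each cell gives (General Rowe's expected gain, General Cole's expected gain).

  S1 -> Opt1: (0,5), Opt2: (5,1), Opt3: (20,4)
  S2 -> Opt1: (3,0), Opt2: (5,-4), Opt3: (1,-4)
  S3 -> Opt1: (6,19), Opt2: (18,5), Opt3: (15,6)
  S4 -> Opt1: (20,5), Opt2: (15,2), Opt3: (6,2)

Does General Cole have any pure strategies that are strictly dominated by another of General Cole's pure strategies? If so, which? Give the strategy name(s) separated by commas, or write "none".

Opt1: no other strategy beats it everywhere (Opt2 at S1 (5>1); Opt3 at S1 (5>4)).
Opt1 strictly dominates Opt2 — S1: 5>1, S2: 0>-4, S3: 19>5, S4: 5>2.
Opt1 strictly dominates Opt3 — S1: 5>4, S2: 0>-4, S3: 19>6, S4: 5>2.

Opt2, Opt3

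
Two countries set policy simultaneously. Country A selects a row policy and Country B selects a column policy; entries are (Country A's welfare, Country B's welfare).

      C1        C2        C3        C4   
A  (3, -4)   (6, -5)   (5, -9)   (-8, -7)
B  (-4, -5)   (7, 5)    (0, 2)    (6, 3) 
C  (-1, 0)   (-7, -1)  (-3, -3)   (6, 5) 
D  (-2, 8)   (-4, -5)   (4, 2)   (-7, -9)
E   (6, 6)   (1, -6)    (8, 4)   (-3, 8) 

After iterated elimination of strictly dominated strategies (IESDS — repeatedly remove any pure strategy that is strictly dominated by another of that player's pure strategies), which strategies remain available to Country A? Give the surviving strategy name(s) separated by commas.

A, B, C, E

Country A's strategy D is strictly dominated by E (C1: 6>-2, C2: 1>-4, C3: 8>4, C4: -3>-7) and is removed.
Column C3 is eliminated: C4 beats it against every remaining row (A: -7>-9, B: 3>2, C: 5>-3, E: 8>4).
Among the remaining strategies, none is strictly dominated by another pure strategy of the same player, so the elimination stops.
Surviving strategies — Country A: {A, B, C, E}; Country B: {C1, C2, C4}.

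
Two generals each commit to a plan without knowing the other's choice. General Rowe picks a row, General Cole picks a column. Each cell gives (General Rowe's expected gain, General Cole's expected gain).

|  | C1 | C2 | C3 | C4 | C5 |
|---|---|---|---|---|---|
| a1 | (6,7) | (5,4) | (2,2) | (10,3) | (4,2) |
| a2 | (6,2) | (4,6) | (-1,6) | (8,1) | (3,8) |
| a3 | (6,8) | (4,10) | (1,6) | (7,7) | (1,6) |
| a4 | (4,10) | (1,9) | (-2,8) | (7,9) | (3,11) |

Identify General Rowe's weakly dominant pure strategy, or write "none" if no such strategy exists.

a1 vs a2: C1: 6=6, C2: 5>4, C3: 2>-1, C4: 10>8, C5: 4>3.
a1 vs a3: C1: 6=6, C2: 5>4, C3: 2>1, C4: 10>7, C5: 4>1.
a1 vs a4: C1: 6>4, C2: 5>1, C3: 2>-2, C4: 10>7, C5: 4>3.
a1 is at least as good as every other strategy against every opponent action, so it is weakly dominant.

a1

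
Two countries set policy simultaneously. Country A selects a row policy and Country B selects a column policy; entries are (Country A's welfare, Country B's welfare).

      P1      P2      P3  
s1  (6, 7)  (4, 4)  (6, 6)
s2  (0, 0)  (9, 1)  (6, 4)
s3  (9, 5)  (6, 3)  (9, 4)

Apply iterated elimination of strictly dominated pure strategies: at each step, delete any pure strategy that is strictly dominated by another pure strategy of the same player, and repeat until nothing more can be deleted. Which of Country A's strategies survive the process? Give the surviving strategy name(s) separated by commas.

s3

Country A's strategy s1 is strictly dominated by s3 (P1: 9>6, P2: 6>4, P3: 9>6) and is removed.
For Country B, P3 strictly dominates P2 on the remaining rows (s2: 4>1, s3: 4>3); eliminate P2.
Row s2 is eliminated: s3 beats it against every remaining column (P1: 9>0, P3: 9>6).
For Country B, P1 strictly dominates P3 on the remaining rows (s3: 5>4); eliminate P3.
Among the remaining strategies, none is strictly dominated by another pure strategy of the same player, so the elimination stops.
Surviving strategies — Country A: {s3}; Country B: {P1}.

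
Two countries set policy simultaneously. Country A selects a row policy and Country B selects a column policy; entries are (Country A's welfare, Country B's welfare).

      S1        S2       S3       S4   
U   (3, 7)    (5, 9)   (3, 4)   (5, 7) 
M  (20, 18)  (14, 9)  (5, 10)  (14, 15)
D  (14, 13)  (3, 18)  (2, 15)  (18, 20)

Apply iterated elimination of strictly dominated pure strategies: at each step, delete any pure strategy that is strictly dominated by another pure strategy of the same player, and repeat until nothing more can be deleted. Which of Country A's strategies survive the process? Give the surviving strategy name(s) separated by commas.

M, D

Country A's strategy U is strictly dominated by M (S1: 20>3, S2: 14>5, S3: 5>3, S4: 14>5) and is removed.
Column S2 is eliminated: S4 beats it against every remaining row (M: 15>9, D: 20>18).
For Country B, S4 strictly dominates S3 on the remaining rows (M: 15>10, D: 20>15); eliminate S3.
Among the remaining strategies, none is strictly dominated by another pure strategy of the same player, so the elimination stops.
Surviving strategies — Country A: {M, D}; Country B: {S1, S4}.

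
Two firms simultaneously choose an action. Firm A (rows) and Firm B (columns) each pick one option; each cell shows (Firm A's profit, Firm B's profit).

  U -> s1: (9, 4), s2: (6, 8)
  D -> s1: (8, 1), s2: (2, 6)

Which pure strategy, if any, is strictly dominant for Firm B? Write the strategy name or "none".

s2 vs s1: U: 8>4, D: 6>1.
s2 strictly beats every other strategy against every opponent action, so it is strictly dominant.

s2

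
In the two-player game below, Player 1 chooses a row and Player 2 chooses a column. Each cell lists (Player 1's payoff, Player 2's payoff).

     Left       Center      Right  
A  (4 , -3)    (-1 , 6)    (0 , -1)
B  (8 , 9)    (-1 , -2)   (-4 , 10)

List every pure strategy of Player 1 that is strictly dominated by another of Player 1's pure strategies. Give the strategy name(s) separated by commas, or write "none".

A: no other strategy beats it everywhere (B at Center (-1=-1)).
B is not dominated — it holds its own against A at Left (8>4).

none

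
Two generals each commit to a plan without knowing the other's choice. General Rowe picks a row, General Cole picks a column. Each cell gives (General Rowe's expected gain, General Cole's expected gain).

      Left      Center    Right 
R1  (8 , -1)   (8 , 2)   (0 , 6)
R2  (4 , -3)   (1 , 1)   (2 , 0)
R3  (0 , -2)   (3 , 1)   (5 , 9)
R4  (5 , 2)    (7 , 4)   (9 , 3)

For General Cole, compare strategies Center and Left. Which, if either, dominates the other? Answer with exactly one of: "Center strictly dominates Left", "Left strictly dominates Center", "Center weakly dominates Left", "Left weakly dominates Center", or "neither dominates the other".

Center's payoffs vs Left's, by General Rowe's action — R1: 2>-1, R2: 1>-3, R3: 1>-2, R4: 4>2.
Center gives a strictly higher payoff against every action of General Rowe, so Center strictly dominates Left.

Center strictly dominates Left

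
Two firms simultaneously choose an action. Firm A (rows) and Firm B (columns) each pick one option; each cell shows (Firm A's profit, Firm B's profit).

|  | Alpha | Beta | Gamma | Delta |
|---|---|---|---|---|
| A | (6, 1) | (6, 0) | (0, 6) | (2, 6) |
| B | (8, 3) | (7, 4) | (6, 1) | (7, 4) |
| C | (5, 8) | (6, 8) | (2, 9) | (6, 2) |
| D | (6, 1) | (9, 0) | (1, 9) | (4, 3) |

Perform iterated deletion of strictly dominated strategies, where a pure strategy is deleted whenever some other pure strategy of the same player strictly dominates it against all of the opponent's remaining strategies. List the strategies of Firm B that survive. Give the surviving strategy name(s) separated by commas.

Beta, Gamma, Delta

For Firm A, B strictly dominates A on the remaining columns (Alpha: 8>6, Beta: 7>6, Gamma: 6>0, Delta: 7>2); eliminate A.
Firm A's strategy C is strictly dominated by B (Alpha: 8>5, Beta: 7>6, Gamma: 6>2, Delta: 7>6) and is removed.
Firm B's strategy Alpha is strictly dominated by Delta (B: 4>3, D: 3>1) and is removed.
Among the remaining strategies, none is strictly dominated by another pure strategy of the same player, so the elimination stops.
Surviving strategies — Firm A: {B, D}; Firm B: {Beta, Gamma, Delta}.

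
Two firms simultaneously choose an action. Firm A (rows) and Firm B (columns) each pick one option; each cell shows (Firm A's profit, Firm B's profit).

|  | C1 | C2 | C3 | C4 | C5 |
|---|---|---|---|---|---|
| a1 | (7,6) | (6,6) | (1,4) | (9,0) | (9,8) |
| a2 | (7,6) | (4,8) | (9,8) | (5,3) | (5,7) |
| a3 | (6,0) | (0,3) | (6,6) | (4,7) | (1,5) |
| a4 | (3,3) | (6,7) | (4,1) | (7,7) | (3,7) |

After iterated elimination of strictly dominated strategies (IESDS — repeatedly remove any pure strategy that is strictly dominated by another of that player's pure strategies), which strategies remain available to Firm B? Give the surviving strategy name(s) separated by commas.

C2, C3, C4, C5

Firm A's strategy a3 is strictly dominated by a2 (C1: 7>6, C2: 4>0, C3: 9>6, C4: 5>4, C5: 5>1) and is removed.
For Firm B, C5 strictly dominates C1 on the remaining rows (a1: 8>6, a2: 7>6, a4: 7>3); eliminate C1.
Among the remaining strategies, none is strictly dominated by another pure strategy of the same player, so the elimination stops.
Surviving strategies — Firm A: {a1, a2, a4}; Firm B: {C2, C3, C4, C5}.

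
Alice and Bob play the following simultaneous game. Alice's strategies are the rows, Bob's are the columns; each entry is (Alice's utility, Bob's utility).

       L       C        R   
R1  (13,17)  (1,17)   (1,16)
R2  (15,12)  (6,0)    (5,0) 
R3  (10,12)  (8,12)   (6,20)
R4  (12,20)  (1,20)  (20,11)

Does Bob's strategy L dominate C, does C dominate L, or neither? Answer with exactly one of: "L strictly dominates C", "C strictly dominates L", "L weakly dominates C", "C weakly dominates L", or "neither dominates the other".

L weakly dominates C

Compare L to C across every action of Alice: R1: 17=17, R2: 12>0, R3: 12=12, R4: 20=20.
L is at least as good everywhere and strictly better somewhere (tied only at R1, R3, R4), so L weakly but not strictly dominates C.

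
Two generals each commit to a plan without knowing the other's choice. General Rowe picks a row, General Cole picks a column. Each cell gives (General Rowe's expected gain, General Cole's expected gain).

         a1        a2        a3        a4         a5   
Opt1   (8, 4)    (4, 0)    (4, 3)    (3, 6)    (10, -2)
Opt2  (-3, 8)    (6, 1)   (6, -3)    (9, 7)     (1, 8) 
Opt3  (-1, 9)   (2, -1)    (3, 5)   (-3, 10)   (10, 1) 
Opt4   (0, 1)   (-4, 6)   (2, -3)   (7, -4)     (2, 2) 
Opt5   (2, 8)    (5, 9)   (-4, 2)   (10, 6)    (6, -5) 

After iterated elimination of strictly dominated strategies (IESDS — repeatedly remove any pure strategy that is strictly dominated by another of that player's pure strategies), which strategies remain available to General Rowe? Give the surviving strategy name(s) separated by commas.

General Cole's strategy a3 is strictly dominated by a1 (Opt1: 4>3, Opt2: 8>-3, Opt3: 9>5, Opt4: 1>-3, Opt5: 8>2) and is removed.
Row Opt4 is eliminated: Opt5 beats it against every remaining column (a1: 2>0, a2: 5>-4, a4: 10>7, a5: 6>2).
Among the remaining strategies, none is strictly dominated by another pure strategy of the same player, so the elimination stops.
Surviving strategies — General Rowe: {Opt1, Opt2, Opt3, Opt5}; General Cole: {a1, a2, a4, a5}.

Opt1, Opt2, Opt3, Opt5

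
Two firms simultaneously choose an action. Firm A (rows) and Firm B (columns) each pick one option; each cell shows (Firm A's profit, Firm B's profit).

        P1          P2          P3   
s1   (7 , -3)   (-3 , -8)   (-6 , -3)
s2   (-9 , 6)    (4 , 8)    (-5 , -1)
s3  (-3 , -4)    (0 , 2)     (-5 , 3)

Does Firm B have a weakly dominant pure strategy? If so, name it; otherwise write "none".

none

P1 fails to dominate P2 at s2 (6<8).
P2 fails to dominate P1 at s1 (-8<-3).
P3 fails to dominate P1 at s2 (-1<6).
No single strategy dominates all the others.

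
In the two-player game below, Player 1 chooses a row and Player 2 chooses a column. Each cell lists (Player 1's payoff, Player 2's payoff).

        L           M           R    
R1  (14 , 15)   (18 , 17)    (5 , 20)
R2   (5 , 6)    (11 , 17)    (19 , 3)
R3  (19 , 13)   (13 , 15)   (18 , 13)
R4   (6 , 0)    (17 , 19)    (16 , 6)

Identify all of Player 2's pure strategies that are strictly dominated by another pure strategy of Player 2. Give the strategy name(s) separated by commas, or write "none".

L

L is strictly dominated by M (R1: 17>15, R2: 17>6, R3: 15>13, R4: 19>0).
M: no other strategy beats it everywhere (L at R1 (17>15); R at R2 (17>3)).
Nothing dominates R: L at R1 (20>15); M at R1 (20>17).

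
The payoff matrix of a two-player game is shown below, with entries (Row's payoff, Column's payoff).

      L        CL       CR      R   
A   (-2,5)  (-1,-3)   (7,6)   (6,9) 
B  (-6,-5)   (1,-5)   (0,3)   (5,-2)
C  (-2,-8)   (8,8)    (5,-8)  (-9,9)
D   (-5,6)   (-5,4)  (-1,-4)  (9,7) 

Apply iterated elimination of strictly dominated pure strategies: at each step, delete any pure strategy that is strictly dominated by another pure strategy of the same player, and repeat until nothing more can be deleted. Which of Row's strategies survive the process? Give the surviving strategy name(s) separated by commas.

D

For Column, R strictly dominates L on the remaining rows (A: 9>5, B: -2>-5, C: 9>-8, D: 7>6); eliminate L.
Column CL is eliminated: R beats it against every remaining row (A: 9>-3, B: -2>-5, C: 9>8, D: 7>4).
For Row, A strictly dominates B on the remaining columns (CR: 7>0, R: 6>5); eliminate B.
For Row, A strictly dominates C on the remaining columns (CR: 7>5, R: 6>-9); eliminate C.
Column CR is eliminated: R beats it against every remaining row (A: 9>6, D: 7>-4).
Row A is eliminated: D beats it against every remaining column (R: 9>6).
Among the remaining strategies, none is strictly dominated by another pure strategy of the same player, so the elimination stops.
Surviving strategies — Row: {D}; Column: {R}.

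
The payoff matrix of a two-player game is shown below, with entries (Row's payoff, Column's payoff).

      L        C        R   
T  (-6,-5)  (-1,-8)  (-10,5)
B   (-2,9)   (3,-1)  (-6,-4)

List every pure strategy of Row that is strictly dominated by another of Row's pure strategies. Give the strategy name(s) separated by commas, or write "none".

T is strictly dominated by B (L: -2>-6, C: 3>-1, R: -6>-10).
B is not dominated — it holds its own against T at L (-2>-6).

T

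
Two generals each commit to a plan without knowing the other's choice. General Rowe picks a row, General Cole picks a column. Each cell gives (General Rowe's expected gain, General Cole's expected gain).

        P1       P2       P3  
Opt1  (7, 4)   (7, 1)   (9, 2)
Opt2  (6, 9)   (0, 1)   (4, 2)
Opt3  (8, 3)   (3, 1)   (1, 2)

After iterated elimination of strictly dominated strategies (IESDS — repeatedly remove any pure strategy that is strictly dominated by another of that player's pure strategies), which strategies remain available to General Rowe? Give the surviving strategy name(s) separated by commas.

Row Opt2 is eliminated: Opt1 beats it against every remaining column (P1: 7>6, P2: 7>0, P3: 9>4).
For General Cole, P1 strictly dominates P2 on the remaining rows (Opt1: 4>1, Opt3: 3>1); eliminate P2.
For General Cole, P1 strictly dominates P3 on the remaining rows (Opt1: 4>2, Opt3: 3>2); eliminate P3.
For General Rowe, Opt3 strictly dominates Opt1 on the remaining columns (P1: 8>7); eliminate Opt1.
Among the remaining strategies, none is strictly dominated by another pure strategy of the same player, so the elimination stops.
Surviving strategies — General Rowe: {Opt3}; General Cole: {P1}.

Opt3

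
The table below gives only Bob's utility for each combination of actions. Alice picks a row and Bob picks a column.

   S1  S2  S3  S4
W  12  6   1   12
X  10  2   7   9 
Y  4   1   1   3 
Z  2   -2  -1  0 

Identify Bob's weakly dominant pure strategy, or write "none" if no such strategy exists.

S1 vs S2: W: 12>6, X: 10>2, Y: 4>1, Z: 2>-2.
S1 vs S3: W: 12>1, X: 10>7, Y: 4>1, Z: 2>-1.
S1 vs S4: W: 12=12, X: 10>9, Y: 4>3, Z: 2>0.
S1 is at least as good as every other strategy against every opponent action, so it is weakly dominant.

S1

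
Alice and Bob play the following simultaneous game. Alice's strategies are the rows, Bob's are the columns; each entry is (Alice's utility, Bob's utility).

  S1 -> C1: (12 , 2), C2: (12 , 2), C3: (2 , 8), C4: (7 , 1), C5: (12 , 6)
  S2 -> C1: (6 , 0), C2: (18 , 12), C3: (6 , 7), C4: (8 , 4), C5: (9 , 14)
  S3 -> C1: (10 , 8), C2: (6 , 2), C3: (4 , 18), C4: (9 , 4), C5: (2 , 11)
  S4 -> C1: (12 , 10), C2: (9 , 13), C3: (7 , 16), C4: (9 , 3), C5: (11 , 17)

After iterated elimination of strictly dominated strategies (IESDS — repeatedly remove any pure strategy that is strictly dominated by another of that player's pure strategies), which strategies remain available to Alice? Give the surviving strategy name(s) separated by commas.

Column C1 is eliminated: C3 beats it against every remaining row (S1: 8>2, S2: 7>0, S3: 18>8, S4: 16>10).
For Bob, C5 strictly dominates C2 on the remaining rows (S1: 6>2, S2: 14>12, S3: 11>2, S4: 17>13); eliminate C2.
For Alice, S4 strictly dominates S2 on the remaining columns (C3: 7>6, C4: 9>8, C5: 11>9); eliminate S2.
Column C4 is eliminated: C3 beats it against every remaining row (S1: 8>1, S3: 18>4, S4: 16>3).
Alice's strategy S3 is strictly dominated by S4 (C3: 7>4, C5: 11>2) and is removed.
Among the remaining strategies, none is strictly dominated by another pure strategy of the same player, so the elimination stops.
Surviving strategies — Alice: {S1, S4}; Bob: {C3, C5}.

S1, S4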